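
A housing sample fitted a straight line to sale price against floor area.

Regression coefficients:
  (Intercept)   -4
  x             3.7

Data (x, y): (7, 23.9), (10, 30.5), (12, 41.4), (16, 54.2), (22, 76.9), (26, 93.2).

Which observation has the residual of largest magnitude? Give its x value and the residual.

x = 10, r = -2.5

x=7: ŷ = -4 + 3.7·7 = 21.9; r = 23.9 − 21.9 = 2
x=10: ŷ = -4 + 3.7·10 = 33; r = 30.5 − 33 = -2.5
x=12: ŷ = -4 + 3.7·12 = 40.4; r = 41.4 − 40.4 = 1
x=16: ŷ = -4 + 3.7·16 = 55.2; r = 54.2 − 55.2 = -1
x=22: ŷ = -4 + 3.7·22 = 77.4; r = 76.9 − 77.4 = -0.5
x=26: ŷ = -4 + 3.7·26 = 92.2; r = 93.2 − 92.2 = 1
Largest |r| is 2.5 at x = 10, residual -2.5.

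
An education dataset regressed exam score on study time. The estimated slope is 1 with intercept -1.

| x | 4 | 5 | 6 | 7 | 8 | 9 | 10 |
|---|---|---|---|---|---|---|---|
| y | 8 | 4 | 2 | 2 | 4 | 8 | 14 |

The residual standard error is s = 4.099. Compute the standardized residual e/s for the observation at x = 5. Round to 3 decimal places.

0.000

ŷ = -1 + 5 = 4
e = 4 − 4 = 0
e/s = 0 / 4.099 = 0.000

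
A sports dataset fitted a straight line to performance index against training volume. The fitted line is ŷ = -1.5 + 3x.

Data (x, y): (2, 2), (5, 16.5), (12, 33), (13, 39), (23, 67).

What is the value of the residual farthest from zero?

r = 3

x=2: ŷ = -1.5 + 3·2 = 4.5; r = 2 − 4.5 = -2.5
x=5: ŷ = -1.5 + 3·5 = 13.5; r = 16.5 − 13.5 = 3
x=12: ŷ = -1.5 + 3·12 = 34.5; r = 33 − 34.5 = -1.5
x=13: ŷ = -1.5 + 3·13 = 37.5; r = 39 − 37.5 = 1.5
x=23: ŷ = -1.5 + 3·23 = 67.5; r = 67 − 67.5 = -0.5
Largest |r| is 3 at x = 5, residual 3.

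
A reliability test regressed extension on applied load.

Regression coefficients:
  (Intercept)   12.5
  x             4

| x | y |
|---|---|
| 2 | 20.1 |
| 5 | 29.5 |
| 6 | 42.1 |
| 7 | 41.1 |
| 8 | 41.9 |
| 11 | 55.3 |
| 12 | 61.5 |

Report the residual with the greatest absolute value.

x=2: ŷ = 12.5 + 4·2 = 20.5; r = 20.1 − 20.5 = -0.4
x=5: ŷ = 12.5 + 4·5 = 32.5; r = 29.5 − 32.5 = -3
x=6: ŷ = 12.5 + 4·6 = 36.5; r = 42.1 − 36.5 = 5.6
x=7: ŷ = 12.5 + 4·7 = 40.5; r = 41.1 − 40.5 = 0.6
x=8: ŷ = 12.5 + 4·8 = 44.5; r = 41.9 − 44.5 = -2.6
x=11: ŷ = 12.5 + 4·11 = 56.5; r = 55.3 − 56.5 = -1.2
x=12: ŷ = 12.5 + 4·12 = 60.5; r = 61.5 − 60.5 = 1
Largest |r| is 5.6 at x = 6, residual 5.6.

r = 5.6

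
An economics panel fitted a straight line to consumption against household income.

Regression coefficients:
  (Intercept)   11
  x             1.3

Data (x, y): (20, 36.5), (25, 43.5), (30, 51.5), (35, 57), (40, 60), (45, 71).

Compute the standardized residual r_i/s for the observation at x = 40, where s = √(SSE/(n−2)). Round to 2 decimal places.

x=20: ŷ = 11 + 1.3·20 = 37; r = 36.5 − 37 = -0.5
x=25: ŷ = 11 + 1.3·25 = 43.5; r = 43.5 − 43.5 = 0
x=30: ŷ = 11 + 1.3·30 = 50; r = 51.5 − 50 = 1.5
x=35: ŷ = 11 + 1.3·35 = 56.5; r = 57 − 56.5 = 0.5
x=40: ŷ = 11 + 1.3·40 = 63; r = 60 − 63 = -3
x=45: ŷ = 11 + 1.3·45 = 69.5; r = 71 − 69.5 = 1.5
SSE = 0.25 + 0 + 2.25 + 0.25 + 9 + 2.25 = 14
s = √(14/4) = 1.87083
r/s = -3 / 1.87083 = -1.60

-1.60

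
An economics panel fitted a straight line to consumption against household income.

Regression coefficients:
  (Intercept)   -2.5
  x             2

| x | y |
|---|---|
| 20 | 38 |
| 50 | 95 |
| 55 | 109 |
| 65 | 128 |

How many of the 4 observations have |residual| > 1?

2

x=20: ŷ = -2.5 + 2·20 = 37.5; e = 38 − 37.5 = 0.5
x=50: ŷ = -2.5 + 2·50 = 97.5; e = 95 − 97.5 = -2.5
x=55: ŷ = -2.5 + 2·55 = 107.5; e = 109 − 107.5 = 1.5
x=65: ŷ = -2.5 + 2·65 = 127.5; e = 128 − 127.5 = 0.5
|e| > 1: x=50 (|e|=2.5), x=55 (|e|=1.5) → 2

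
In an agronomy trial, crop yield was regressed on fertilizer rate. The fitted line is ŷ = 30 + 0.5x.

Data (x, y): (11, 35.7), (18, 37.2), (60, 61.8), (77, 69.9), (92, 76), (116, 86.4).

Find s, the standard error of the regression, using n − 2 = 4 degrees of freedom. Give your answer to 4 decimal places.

x=11: ŷ = 30 + 0.5·11 = 35.5; r = 35.7 − 35.5 = 0.2
x=18: ŷ = 30 + 0.5·18 = 39; r = 37.2 − 39 = -1.8
x=60: ŷ = 30 + 0.5·60 = 60; r = 61.8 − 60 = 1.8
x=77: ŷ = 30 + 0.5·77 = 68.5; r = 69.9 − 68.5 = 1.4
x=92: ŷ = 30 + 0.5·92 = 76; r = 76 − 76 = 0
x=116: ŷ = 30 + 0.5·116 = 88; r = 86.4 − 88 = -1.6
SSE = 0.04 + 3.24 + 3.24 + 1.96 + 0 + 2.56 = 11.04
s = √(11.04/4) = √2.76 ≈ 1.6613

s = 1.6613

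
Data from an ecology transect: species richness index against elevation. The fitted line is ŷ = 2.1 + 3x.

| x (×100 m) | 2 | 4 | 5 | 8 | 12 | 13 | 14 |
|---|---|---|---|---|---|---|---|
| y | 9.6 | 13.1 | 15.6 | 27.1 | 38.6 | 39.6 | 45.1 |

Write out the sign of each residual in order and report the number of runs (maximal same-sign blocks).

x=2: ŷ = 2.1 + 3·2 = 8.1; e = 9.6 − 8.1 = 1.5
x=4: ŷ = 2.1 + 3·4 = 14.1; e = 13.1 − 14.1 = -1
x=5: ŷ = 2.1 + 3·5 = 17.1; e = 15.6 − 17.1 = -1.5
x=8: ŷ = 2.1 + 3·8 = 26.1; e = 27.1 − 26.1 = 1
x=12: ŷ = 2.1 + 3·12 = 38.1; e = 38.6 − 38.1 = 0.5
x=13: ŷ = 2.1 + 3·13 = 41.1; e = 39.6 − 41.1 = -1.5
x=14: ŷ = 2.1 + 3·14 = 44.1; e = 45.1 − 44.1 = 1
Signs: + − − + + − +
Runs: +×1, −×2, +×2, −×1, +×1 → 5

5 runs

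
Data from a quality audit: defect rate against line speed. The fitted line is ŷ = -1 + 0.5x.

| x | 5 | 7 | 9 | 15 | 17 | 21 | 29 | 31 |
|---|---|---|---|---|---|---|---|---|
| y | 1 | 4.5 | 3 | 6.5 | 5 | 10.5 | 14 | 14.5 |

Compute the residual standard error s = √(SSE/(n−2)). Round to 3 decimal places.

s = 1.414

x=5: ŷ = -1 + 0.5·5 = 1.5; r = 1 − 1.5 = -0.5
x=7: ŷ = -1 + 0.5·7 = 2.5; r = 4.5 − 2.5 = 2
x=9: ŷ = -1 + 0.5·9 = 3.5; r = 3 − 3.5 = -0.5
x=15: ŷ = -1 + 0.5·15 = 6.5; r = 6.5 − 6.5 = 0
x=17: ŷ = -1 + 0.5·17 = 7.5; r = 5 − 7.5 = -2.5
x=21: ŷ = -1 + 0.5·21 = 9.5; r = 10.5 − 9.5 = 1
x=29: ŷ = -1 + 0.5·29 = 13.5; r = 14 − 13.5 = 0.5
x=31: ŷ = -1 + 0.5·31 = 14.5; r = 14.5 − 14.5 = 0
SSE = 0.25 + 4 + 0.25 + 0 + 6.25 + 1 + 0.25 + 0 = 12
s = √(12/6) = √2 ≈ 1.414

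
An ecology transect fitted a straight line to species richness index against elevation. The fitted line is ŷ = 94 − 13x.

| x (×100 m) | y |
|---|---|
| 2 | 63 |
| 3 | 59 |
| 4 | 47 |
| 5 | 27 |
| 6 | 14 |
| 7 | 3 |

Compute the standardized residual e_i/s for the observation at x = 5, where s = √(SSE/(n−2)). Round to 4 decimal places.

-0.4650

x=2: ŷ = 94 − 13·2 = 68; e = 63 − 68 = -5
x=3: ŷ = 94 − 13·3 = 55; e = 59 − 55 = 4
x=4: ŷ = 94 − 13·4 = 42; e = 47 − 42 = 5
x=5: ŷ = 94 − 13·5 = 29; e = 27 − 29 = -2
x=6: ŷ = 94 − 13·6 = 16; e = 14 − 16 = -2
x=7: ŷ = 94 − 13·7 = 3; e = 3 − 3 = 0
SSE = 25 + 16 + 25 + 4 + 4 + 0 = 74
s = √(74/4) = 4.30116
e/s = -2 / 4.30116 = -0.4650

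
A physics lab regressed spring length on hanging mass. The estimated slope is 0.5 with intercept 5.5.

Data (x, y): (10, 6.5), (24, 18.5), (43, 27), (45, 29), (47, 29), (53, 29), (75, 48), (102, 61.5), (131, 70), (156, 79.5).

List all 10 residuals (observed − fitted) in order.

-4, 1, 0, 1, 0, -3, 5, 5, -1, -4

x=10: ŷ = 5.5 + 0.5·10 = 10.5; e = 6.5 − 10.5 = -4
x=24: ŷ = 5.5 + 0.5·24 = 17.5; e = 18.5 − 17.5 = 1
x=43: ŷ = 5.5 + 0.5·43 = 27; e = 27 − 27 = 0
x=45: ŷ = 5.5 + 0.5·45 = 28; e = 29 − 28 = 1
x=47: ŷ = 5.5 + 0.5·47 = 29; e = 29 − 29 = 0
x=53: ŷ = 5.5 + 0.5·53 = 32; e = 29 − 32 = -3
x=75: ŷ = 5.5 + 0.5·75 = 43; e = 48 − 43 = 5
x=102: ŷ = 5.5 + 0.5·102 = 56.5; e = 61.5 − 56.5 = 5
x=131: ŷ = 5.5 + 0.5·131 = 71; e = 70 − 71 = -1
x=156: ŷ = 5.5 + 0.5·156 = 83.5; e = 79.5 − 83.5 = -4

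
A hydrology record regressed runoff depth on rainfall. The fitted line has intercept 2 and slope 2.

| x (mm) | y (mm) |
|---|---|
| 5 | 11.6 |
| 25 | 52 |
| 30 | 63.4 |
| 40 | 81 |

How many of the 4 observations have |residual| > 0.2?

x=5: ŷ = 2 + 2·5 = 12; e = 11.6 − 12 = -0.4
x=25: ŷ = 2 + 2·25 = 52; e = 52 − 52 = 0
x=30: ŷ = 2 + 2·30 = 62; e = 63.4 − 62 = 1.4
x=40: ŷ = 2 + 2·40 = 82; e = 81 − 82 = -1
|e| > 0.2: x=5 (|e|=0.4), x=30 (|e|=1.4), x=40 (|e|=1) → 3

3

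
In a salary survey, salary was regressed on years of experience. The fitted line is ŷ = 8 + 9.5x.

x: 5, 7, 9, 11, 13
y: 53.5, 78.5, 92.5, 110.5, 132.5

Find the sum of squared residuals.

SSE = 26

x=5: ŷ = 8 + 9.5·5 = 55.5; e = 53.5 − 55.5 = -2
x=7: ŷ = 8 + 9.5·7 = 74.5; e = 78.5 − 74.5 = 4
x=9: ŷ = 8 + 9.5·9 = 93.5; e = 92.5 − 93.5 = -1
x=11: ŷ = 8 + 9.5·11 = 112.5; e = 110.5 − 112.5 = -2
x=13: ŷ = 8 + 9.5·13 = 131.5; e = 132.5 − 131.5 = 1
SSE = 4 + 16 + 1 + 4 + 1 = 26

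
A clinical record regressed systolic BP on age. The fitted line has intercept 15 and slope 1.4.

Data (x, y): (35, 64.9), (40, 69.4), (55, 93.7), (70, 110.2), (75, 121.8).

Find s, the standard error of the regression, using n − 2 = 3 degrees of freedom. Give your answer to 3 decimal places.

s = 2.404

x=35: ŷ = 15 + 1.4·35 = 64; e = 64.9 − 64 = 0.9
x=40: ŷ = 15 + 1.4·40 = 71; e = 69.4 − 71 = -1.6
x=55: ŷ = 15 + 1.4·55 = 92; e = 93.7 − 92 = 1.7
x=70: ŷ = 15 + 1.4·70 = 113; e = 110.2 − 113 = -2.8
x=75: ŷ = 15 + 1.4·75 = 120; e = 121.8 − 120 = 1.8
SSE = 0.81 + 2.56 + 2.89 + 7.84 + 3.24 = 17.34
s = √(17.34/3) = √5.78 ≈ 2.404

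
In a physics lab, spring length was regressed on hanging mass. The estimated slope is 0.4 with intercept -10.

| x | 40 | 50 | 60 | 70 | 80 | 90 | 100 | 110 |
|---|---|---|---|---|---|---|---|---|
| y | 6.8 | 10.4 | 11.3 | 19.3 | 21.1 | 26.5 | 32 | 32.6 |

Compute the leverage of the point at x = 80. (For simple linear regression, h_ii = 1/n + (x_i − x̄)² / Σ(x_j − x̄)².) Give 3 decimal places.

h = 0.131

x̄ = (40 + 50 + 60 + 70 + 80 + 90 + 100 + 110)/8 = 75
Σ(x − x̄)² = 1225 + 625 + 225 + 25 + 25 + 225 + 625 + 1225 = 4200
h = 1/8 + (5)²/4200 = 0.125 + 0.00595238 = 0.131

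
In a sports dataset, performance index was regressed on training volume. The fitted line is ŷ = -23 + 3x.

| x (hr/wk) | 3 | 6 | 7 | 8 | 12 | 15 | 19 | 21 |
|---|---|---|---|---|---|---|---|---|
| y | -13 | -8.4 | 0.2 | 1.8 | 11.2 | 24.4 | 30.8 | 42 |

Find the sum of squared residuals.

x=3: ŷ = -23 + 3·3 = -14; e = -13 − (-14) = 1
x=6: ŷ = -23 + 3·6 = -5; e = -8.4 − (-5) = -3.4
x=7: ŷ = -23 + 3·7 = -2; e = 0.2 − (-2) = 2.2
x=8: ŷ = -23 + 3·8 = 1; e = 1.8 − 1 = 0.8
x=12: ŷ = -23 + 3·12 = 13; e = 11.2 − 13 = -1.8
x=15: ŷ = -23 + 3·15 = 22; e = 24.4 − 22 = 2.4
x=19: ŷ = -23 + 3·19 = 34; e = 30.8 − 34 = -3.2
x=21: ŷ = -23 + 3·21 = 40; e = 42 − 40 = 2
SSE = 1 + 11.56 + 4.84 + 0.64 + 3.24 + 5.76 + 10.24 + 4 = 41.28

SSE = 41.28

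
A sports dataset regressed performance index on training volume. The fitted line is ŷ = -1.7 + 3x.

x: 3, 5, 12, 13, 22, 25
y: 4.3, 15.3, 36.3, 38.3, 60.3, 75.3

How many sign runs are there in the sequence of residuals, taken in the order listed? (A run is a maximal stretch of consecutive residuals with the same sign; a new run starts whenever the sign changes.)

4 runs

x=3: ŷ = -1.7 + 3·3 = 7.3; e = 4.3 − 7.3 = -3
x=5: ŷ = -1.7 + 3·5 = 13.3; e = 15.3 − 13.3 = 2
x=12: ŷ = -1.7 + 3·12 = 34.3; e = 36.3 − 34.3 = 2
x=13: ŷ = -1.7 + 3·13 = 37.3; e = 38.3 − 37.3 = 1
x=22: ŷ = -1.7 + 3·22 = 64.3; e = 60.3 − 64.3 = -4
x=25: ŷ = -1.7 + 3·25 = 73.3; e = 75.3 − 73.3 = 2
Signs: − + + + − +
Runs: −×1, +×3, −×1, +×1 → 4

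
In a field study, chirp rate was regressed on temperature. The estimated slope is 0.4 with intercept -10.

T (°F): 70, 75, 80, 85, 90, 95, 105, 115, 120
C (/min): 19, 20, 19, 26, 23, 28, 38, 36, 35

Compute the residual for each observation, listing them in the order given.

1, 0, -3, 2, -3, 0, 6, 0, -3

T=70: Ĉ = -10 + 0.4·70 = 18; r = 19 − 18 = 1
T=75: Ĉ = -10 + 0.4·75 = 20; r = 20 − 20 = 0
T=80: Ĉ = -10 + 0.4·80 = 22; r = 19 − 22 = -3
T=85: Ĉ = -10 + 0.4·85 = 24; r = 26 − 24 = 2
T=90: Ĉ = -10 + 0.4·90 = 26; r = 23 − 26 = -3
T=95: Ĉ = -10 + 0.4·95 = 28; r = 28 − 28 = 0
T=105: Ĉ = -10 + 0.4·105 = 32; r = 38 − 32 = 6
T=115: Ĉ = -10 + 0.4·115 = 36; r = 36 − 36 = 0
T=120: Ĉ = -10 + 0.4·120 = 38; r = 35 − 38 = -3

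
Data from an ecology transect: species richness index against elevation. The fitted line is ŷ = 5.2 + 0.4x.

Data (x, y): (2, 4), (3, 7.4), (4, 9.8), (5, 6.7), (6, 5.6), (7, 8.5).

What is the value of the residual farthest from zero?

x=2: ŷ = 5.2 + 0.4·2 = 6; r = 4 − 6 = -2
x=3: ŷ = 5.2 + 0.4·3 = 6.4; r = 7.4 − 6.4 = 1
x=4: ŷ = 5.2 + 0.4·4 = 6.8; r = 9.8 − 6.8 = 3
x=5: ŷ = 5.2 + 0.4·5 = 7.2; r = 6.7 − 7.2 = -0.5
x=6: ŷ = 5.2 + 0.4·6 = 7.6; r = 5.6 − 7.6 = -2
x=7: ŷ = 5.2 + 0.4·7 = 8; r = 8.5 − 8 = 0.5
Largest |r| is 3 at x = 4, residual 3.

r = 3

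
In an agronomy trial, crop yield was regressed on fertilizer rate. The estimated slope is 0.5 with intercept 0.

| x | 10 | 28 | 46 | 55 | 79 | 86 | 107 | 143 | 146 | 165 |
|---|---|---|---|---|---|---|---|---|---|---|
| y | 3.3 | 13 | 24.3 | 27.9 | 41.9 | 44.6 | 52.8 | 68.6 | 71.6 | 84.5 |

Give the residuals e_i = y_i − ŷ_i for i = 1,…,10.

-1.7, -1, 1.3, 0.4, 2.4, 1.6, -0.7, -2.9, -1.4, 2

x=10: ŷ = 0.5·10 = 5; e = 3.3 − 5 = -1.7
x=28: ŷ = 0.5·28 = 14; e = 13 − 14 = -1
x=46: ŷ = 0.5·46 = 23; e = 24.3 − 23 = 1.3
x=55: ŷ = 0.5·55 = 27.5; e = 27.9 − 27.5 = 0.4
x=79: ŷ = 0.5·79 = 39.5; e = 41.9 − 39.5 = 2.4
x=86: ŷ = 0.5·86 = 43; e = 44.6 − 43 = 1.6
x=107: ŷ = 0.5·107 = 53.5; e = 52.8 − 53.5 = -0.7
x=143: ŷ = 0.5·143 = 71.5; e = 68.6 − 71.5 = -2.9
x=146: ŷ = 0.5·146 = 73; e = 71.6 − 73 = -1.4
x=165: ŷ = 0.5·165 = 82.5; e = 84.5 − 82.5 = 2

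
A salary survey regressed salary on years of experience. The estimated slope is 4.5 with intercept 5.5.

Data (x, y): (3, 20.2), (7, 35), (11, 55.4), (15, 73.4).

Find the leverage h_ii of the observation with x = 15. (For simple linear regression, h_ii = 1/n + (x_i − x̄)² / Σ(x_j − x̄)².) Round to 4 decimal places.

h = 0.7000

x̄ = (3 + 7 + 11 + 15)/4 = 9
Σ(x − x̄)² = 36 + 4 + 4 + 36 = 80
h = 1/4 + (6)²/80 = 0.25 + 0.45 = 0.7000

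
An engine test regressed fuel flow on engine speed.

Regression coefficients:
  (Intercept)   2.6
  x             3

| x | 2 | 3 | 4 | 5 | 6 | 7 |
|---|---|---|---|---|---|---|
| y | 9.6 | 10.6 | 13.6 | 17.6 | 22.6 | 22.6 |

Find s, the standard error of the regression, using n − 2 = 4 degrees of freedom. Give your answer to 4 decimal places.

x=2: ŷ = 2.6 + 3·2 = 8.6; e = 9.6 − 8.6 = 1
x=3: ŷ = 2.6 + 3·3 = 11.6; e = 10.6 − 11.6 = -1
x=4: ŷ = 2.6 + 3·4 = 14.6; e = 13.6 − 14.6 = -1
x=5: ŷ = 2.6 + 3·5 = 17.6; e = 17.6 − 17.6 = 0
x=6: ŷ = 2.6 + 3·6 = 20.6; e = 22.6 − 20.6 = 2
x=7: ŷ = 2.6 + 3·7 = 23.6; e = 22.6 − 23.6 = -1
SSE = 1 + 1 + 1 + 0 + 4 + 1 = 8
s = √(8/4) = √2 ≈ 1.4142

s = 1.4142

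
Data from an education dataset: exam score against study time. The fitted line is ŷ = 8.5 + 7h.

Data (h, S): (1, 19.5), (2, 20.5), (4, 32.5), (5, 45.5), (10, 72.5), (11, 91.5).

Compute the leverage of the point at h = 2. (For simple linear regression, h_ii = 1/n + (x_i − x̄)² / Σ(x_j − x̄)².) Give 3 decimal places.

h̄ = (1 + 2 + 4 + 5 + 10 + 11)/6 = 5.5
Σ(h − h̄)² = 20.25 + 12.25 + 2.25 + 0.25 + 20.25 + 30.25 = 85.5
h = 1/6 + (-3.5)²/85.5 = 0.166667 + 0.143275 = 0.310

h = 0.310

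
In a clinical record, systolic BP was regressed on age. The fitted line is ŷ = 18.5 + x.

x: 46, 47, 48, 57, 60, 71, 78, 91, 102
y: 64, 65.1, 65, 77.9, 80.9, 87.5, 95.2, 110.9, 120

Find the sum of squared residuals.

SSE = 22.08

x=46: ŷ = 18.5 + 46 = 64.5; r = 64 − 64.5 = -0.5
x=47: ŷ = 18.5 + 47 = 65.5; r = 65.1 − 65.5 = -0.4
x=48: ŷ = 18.5 + 48 = 66.5; r = 65 − 66.5 = -1.5
x=57: ŷ = 18.5 + 57 = 75.5; r = 77.9 − 75.5 = 2.4
x=60: ŷ = 18.5 + 60 = 78.5; r = 80.9 − 78.5 = 2.4
x=71: ŷ = 18.5 + 71 = 89.5; r = 87.5 − 89.5 = -2
x=78: ŷ = 18.5 + 78 = 96.5; r = 95.2 − 96.5 = -1.3
x=91: ŷ = 18.5 + 91 = 109.5; r = 110.9 − 109.5 = 1.4
x=102: ŷ = 18.5 + 102 = 120.5; r = 120 − 120.5 = -0.5
SSE = 0.25 + 0.16 + 2.25 + 5.76 + 5.76 + 4 + 1.69 + 1.96 + 0.25 = 22.08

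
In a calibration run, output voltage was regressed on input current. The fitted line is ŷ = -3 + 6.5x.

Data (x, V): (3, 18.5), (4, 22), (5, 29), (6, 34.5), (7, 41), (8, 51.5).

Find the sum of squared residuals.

x=3: ŷ = -3 + 6.5·3 = 16.5; e = 18.5 − 16.5 = 2
x=4: ŷ = -3 + 6.5·4 = 23; e = 22 − 23 = -1
x=5: ŷ = -3 + 6.5·5 = 29.5; e = 29 − 29.5 = -0.5
x=6: ŷ = -3 + 6.5·6 = 36; e = 34.5 − 36 = -1.5
x=7: ŷ = -3 + 6.5·7 = 42.5; e = 41 − 42.5 = -1.5
x=8: ŷ = -3 + 6.5·8 = 49; e = 51.5 − 49 = 2.5
SSE = 4 + 1 + 0.25 + 2.25 + 2.25 + 6.25 = 16

SSE = 16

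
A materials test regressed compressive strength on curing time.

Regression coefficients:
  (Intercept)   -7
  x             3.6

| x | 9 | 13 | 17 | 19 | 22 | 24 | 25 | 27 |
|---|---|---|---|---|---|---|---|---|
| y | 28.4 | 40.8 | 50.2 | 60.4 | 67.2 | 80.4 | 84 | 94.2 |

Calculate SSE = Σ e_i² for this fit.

x=9: ŷ = -7 + 3.6·9 = 25.4; e = 28.4 − 25.4 = 3
x=13: ŷ = -7 + 3.6·13 = 39.8; e = 40.8 − 39.8 = 1
x=17: ŷ = -7 + 3.6·17 = 54.2; e = 50.2 − 54.2 = -4
x=19: ŷ = -7 + 3.6·19 = 61.4; e = 60.4 − 61.4 = -1
x=22: ŷ = -7 + 3.6·22 = 72.2; e = 67.2 − 72.2 = -5
x=24: ŷ = -7 + 3.6·24 = 79.4; e = 80.4 − 79.4 = 1
x=25: ŷ = -7 + 3.6·25 = 83; e = 84 − 83 = 1
x=27: ŷ = -7 + 3.6·27 = 90.2; e = 94.2 − 90.2 = 4
SSE = 9 + 1 + 16 + 1 + 25 + 1 + 1 + 16 = 70

SSE = 70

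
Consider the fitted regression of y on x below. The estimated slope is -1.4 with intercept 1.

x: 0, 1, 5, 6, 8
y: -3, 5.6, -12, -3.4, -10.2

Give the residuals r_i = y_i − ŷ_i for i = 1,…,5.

-4, 6, -6, 4, 0

x=0: ŷ = 1 − 1.4·0 = 1; r = -3 − 1 = -4
x=1: ŷ = 1 − 1.4·1 = -0.4; r = 5.6 − (-0.4) = 6
x=5: ŷ = 1 − 1.4·5 = -6; r = -12 − (-6) = -6
x=6: ŷ = 1 − 1.4·6 = -7.4; r = -3.4 − (-7.4) = 4
x=8: ŷ = 1 − 1.4·8 = -10.2; r = -10.2 − (-10.2) = 0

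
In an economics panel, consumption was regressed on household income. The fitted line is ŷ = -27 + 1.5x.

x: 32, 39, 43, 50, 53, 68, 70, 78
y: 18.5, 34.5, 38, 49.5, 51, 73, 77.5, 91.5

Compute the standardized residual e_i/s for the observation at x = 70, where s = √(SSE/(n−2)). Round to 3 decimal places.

-0.238

x=32: ŷ = -27 + 1.5·32 = 21; e = 18.5 − 21 = -2.5
x=39: ŷ = -27 + 1.5·39 = 31.5; e = 34.5 − 31.5 = 3
x=43: ŷ = -27 + 1.5·43 = 37.5; e = 38 − 37.5 = 0.5
x=50: ŷ = -27 + 1.5·50 = 48; e = 49.5 − 48 = 1.5
x=53: ŷ = -27 + 1.5·53 = 52.5; e = 51 − 52.5 = -1.5
x=68: ŷ = -27 + 1.5·68 = 75; e = 73 − 75 = -2
x=70: ŷ = -27 + 1.5·70 = 78; e = 77.5 − 78 = -0.5
x=78: ŷ = -27 + 1.5·78 = 90; e = 91.5 − 90 = 1.5
SSE = 6.25 + 9 + 0.25 + 2.25 + 2.25 + 4 + 0.25 + 2.25 = 26.5
s = √(26.5/6) = 2.10159
e/s = -0.5 / 2.10159 = -0.238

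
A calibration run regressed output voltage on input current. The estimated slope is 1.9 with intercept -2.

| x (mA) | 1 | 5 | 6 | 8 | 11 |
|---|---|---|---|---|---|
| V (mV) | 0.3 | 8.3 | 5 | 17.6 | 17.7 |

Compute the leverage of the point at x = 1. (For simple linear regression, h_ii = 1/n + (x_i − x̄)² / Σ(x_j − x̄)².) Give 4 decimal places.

h = 0.6934

x̄ = (1 + 5 + 6 + 8 + 11)/5 = 6.2
Σ(x − x̄)² = 27.04 + 1.44 + 0.04 + 3.24 + 23.04 = 54.8
h = 1/5 + (-5.2)²/54.8 = 0.2 + 0.493431 = 0.6934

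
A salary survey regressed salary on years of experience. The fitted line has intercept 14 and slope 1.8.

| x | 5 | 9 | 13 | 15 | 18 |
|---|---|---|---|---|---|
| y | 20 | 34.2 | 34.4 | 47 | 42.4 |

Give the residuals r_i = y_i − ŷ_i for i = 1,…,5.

x=5: ŷ = 14 + 1.8·5 = 23; r = 20 − 23 = -3
x=9: ŷ = 14 + 1.8·9 = 30.2; r = 34.2 − 30.2 = 4
x=13: ŷ = 14 + 1.8·13 = 37.4; r = 34.4 − 37.4 = -3
x=15: ŷ = 14 + 1.8·15 = 41; r = 47 − 41 = 6
x=18: ŷ = 14 + 1.8·18 = 46.4; r = 42.4 − 46.4 = -4

-3, 4, -3, 6, -4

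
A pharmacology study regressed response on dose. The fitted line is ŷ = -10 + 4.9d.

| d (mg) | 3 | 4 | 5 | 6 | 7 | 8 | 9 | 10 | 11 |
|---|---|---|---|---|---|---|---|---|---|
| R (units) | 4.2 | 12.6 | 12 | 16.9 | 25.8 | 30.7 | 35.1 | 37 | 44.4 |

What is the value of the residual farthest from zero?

d=3: ŷ = -10 + 4.9·3 = 4.7; e = 4.2 − 4.7 = -0.5
d=4: ŷ = -10 + 4.9·4 = 9.6; e = 12.6 − 9.6 = 3
d=5: ŷ = -10 + 4.9·5 = 14.5; e = 12 − 14.5 = -2.5
d=6: ŷ = -10 + 4.9·6 = 19.4; e = 16.9 − 19.4 = -2.5
d=7: ŷ = -10 + 4.9·7 = 24.3; e = 25.8 − 24.3 = 1.5
d=8: ŷ = -10 + 4.9·8 = 29.2; e = 30.7 − 29.2 = 1.5
d=9: ŷ = -10 + 4.9·9 = 34.1; e = 35.1 − 34.1 = 1
d=10: ŷ = -10 + 4.9·10 = 39; e = 37 − 39 = -2
d=11: ŷ = -10 + 4.9·11 = 43.9; e = 44.4 − 43.9 = 0.5
Largest |e| is 3 at d = 4, residual 3.

e = 3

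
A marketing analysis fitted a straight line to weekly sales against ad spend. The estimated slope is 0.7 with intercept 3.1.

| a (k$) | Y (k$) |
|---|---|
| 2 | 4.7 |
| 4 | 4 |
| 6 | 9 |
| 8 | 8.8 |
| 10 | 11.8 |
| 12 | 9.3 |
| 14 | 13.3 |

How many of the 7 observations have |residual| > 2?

a=2: Ŷ = 3.1 + 0.7·2 = 4.5; r = 4.7 − 4.5 = 0.2
a=4: Ŷ = 3.1 + 0.7·4 = 5.9; r = 4 − 5.9 = -1.9
a=6: Ŷ = 3.1 + 0.7·6 = 7.3; r = 9 − 7.3 = 1.7
a=8: Ŷ = 3.1 + 0.7·8 = 8.7; r = 8.8 − 8.7 = 0.1
a=10: Ŷ = 3.1 + 0.7·10 = 10.1; r = 11.8 − 10.1 = 1.7
a=12: Ŷ = 3.1 + 0.7·12 = 11.5; r = 9.3 − 11.5 = -2.2
a=14: Ŷ = 3.1 + 0.7·14 = 12.9; r = 13.3 − 12.9 = 0.4
|r| > 2: a=12 (|r|=2.2) → 1

1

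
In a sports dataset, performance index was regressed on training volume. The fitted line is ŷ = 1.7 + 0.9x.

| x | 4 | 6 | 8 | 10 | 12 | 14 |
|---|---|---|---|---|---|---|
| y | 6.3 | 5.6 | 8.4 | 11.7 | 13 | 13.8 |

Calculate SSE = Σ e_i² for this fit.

SSE = 5

x=4: ŷ = 1.7 + 0.9·4 = 5.3; e = 6.3 − 5.3 = 1
x=6: ŷ = 1.7 + 0.9·6 = 7.1; e = 5.6 − 7.1 = -1.5
x=8: ŷ = 1.7 + 0.9·8 = 8.9; e = 8.4 − 8.9 = -0.5
x=10: ŷ = 1.7 + 0.9·10 = 10.7; e = 11.7 − 10.7 = 1
x=12: ŷ = 1.7 + 0.9·12 = 12.5; e = 13 − 12.5 = 0.5
x=14: ŷ = 1.7 + 0.9·14 = 14.3; e = 13.8 − 14.3 = -0.5
SSE = 1 + 2.25 + 0.25 + 1 + 0.25 + 0.25 = 5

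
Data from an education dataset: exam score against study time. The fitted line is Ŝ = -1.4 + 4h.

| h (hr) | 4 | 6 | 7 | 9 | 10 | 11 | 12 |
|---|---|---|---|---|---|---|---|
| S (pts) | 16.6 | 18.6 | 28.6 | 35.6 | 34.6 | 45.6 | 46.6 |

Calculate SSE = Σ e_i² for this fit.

SSE = 50

h=4: Ŝ = -1.4 + 4·4 = 14.6; e = 16.6 − 14.6 = 2
h=6: Ŝ = -1.4 + 4·6 = 22.6; e = 18.6 − 22.6 = -4
h=7: Ŝ = -1.4 + 4·7 = 26.6; e = 28.6 − 26.6 = 2
h=9: Ŝ = -1.4 + 4·9 = 34.6; e = 35.6 − 34.6 = 1
h=10: Ŝ = -1.4 + 4·10 = 38.6; e = 34.6 − 38.6 = -4
h=11: Ŝ = -1.4 + 4·11 = 42.6; e = 45.6 − 42.6 = 3
h=12: Ŝ = -1.4 + 4·12 = 46.6; e = 46.6 − 46.6 = 0
SSE = 4 + 16 + 4 + 1 + 16 + 9 + 0 = 50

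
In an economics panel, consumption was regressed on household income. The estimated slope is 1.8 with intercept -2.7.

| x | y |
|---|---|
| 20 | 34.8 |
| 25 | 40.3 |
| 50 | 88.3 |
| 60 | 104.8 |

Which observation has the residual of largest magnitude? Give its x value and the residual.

x = 25, r = -2

x=20: ŷ = -2.7 + 1.8·20 = 33.3; r = 34.8 − 33.3 = 1.5
x=25: ŷ = -2.7 + 1.8·25 = 42.3; r = 40.3 − 42.3 = -2
x=50: ŷ = -2.7 + 1.8·50 = 87.3; r = 88.3 − 87.3 = 1
x=60: ŷ = -2.7 + 1.8·60 = 105.3; r = 104.8 − 105.3 = -0.5
Largest |r| is 2 at x = 25, residual -2.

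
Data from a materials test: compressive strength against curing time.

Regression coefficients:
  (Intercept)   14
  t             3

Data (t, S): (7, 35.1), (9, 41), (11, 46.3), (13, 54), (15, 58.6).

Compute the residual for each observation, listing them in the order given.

0.1, 0, -0.7, 1, -0.4

t=7: ŷ = 14 + 3·7 = 35; r = 35.1 − 35 = 0.1
t=9: ŷ = 14 + 3·9 = 41; r = 41 − 41 = 0
t=11: ŷ = 14 + 3·11 = 47; r = 46.3 − 47 = -0.7
t=13: ŷ = 14 + 3·13 = 53; r = 54 − 53 = 1
t=15: ŷ = 14 + 3·15 = 59; r = 58.6 − 59 = -0.4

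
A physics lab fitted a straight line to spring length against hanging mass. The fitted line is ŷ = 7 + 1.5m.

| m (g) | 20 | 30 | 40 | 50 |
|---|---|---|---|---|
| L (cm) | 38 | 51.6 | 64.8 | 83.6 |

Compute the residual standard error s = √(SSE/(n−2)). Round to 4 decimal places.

m=20: ŷ = 7 + 1.5·20 = 37; e = 38 − 37 = 1
m=30: ŷ = 7 + 1.5·30 = 52; e = 51.6 − 52 = -0.4
m=40: ŷ = 7 + 1.5·40 = 67; e = 64.8 − 67 = -2.2
m=50: ŷ = 7 + 1.5·50 = 82; e = 83.6 − 82 = 1.6
SSE = 1 + 0.16 + 4.84 + 2.56 = 8.56
s = √(8.56/2) = √4.28 ≈ 2.0688

s = 2.0688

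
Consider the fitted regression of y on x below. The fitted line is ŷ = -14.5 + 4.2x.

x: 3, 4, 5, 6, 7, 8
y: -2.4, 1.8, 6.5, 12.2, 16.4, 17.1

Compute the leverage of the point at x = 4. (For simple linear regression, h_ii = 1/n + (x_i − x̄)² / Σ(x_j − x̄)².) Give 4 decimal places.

h = 0.2952

x̄ = (3 + 4 + 5 + 6 + 7 + 8)/6 = 5.5
Σ(x − x̄)² = 6.25 + 2.25 + 0.25 + 0.25 + 2.25 + 6.25 = 17.5
h = 1/6 + (-1.5)²/17.5 = 0.166667 + 0.128571 = 0.2952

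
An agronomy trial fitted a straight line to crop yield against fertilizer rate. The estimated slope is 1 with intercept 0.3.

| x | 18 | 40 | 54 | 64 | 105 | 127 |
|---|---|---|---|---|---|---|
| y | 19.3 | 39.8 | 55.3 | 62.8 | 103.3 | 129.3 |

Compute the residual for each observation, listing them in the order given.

1, -0.5, 1, -1.5, -2, 2

x=18: ŷ = 0.3 + 18 = 18.3; e = 19.3 − 18.3 = 1
x=40: ŷ = 0.3 + 40 = 40.3; e = 39.8 − 40.3 = -0.5
x=54: ŷ = 0.3 + 54 = 54.3; e = 55.3 − 54.3 = 1
x=64: ŷ = 0.3 + 64 = 64.3; e = 62.8 − 64.3 = -1.5
x=105: ŷ = 0.3 + 105 = 105.3; e = 103.3 − 105.3 = -2
x=127: ŷ = 0.3 + 127 = 127.3; e = 129.3 − 127.3 = 2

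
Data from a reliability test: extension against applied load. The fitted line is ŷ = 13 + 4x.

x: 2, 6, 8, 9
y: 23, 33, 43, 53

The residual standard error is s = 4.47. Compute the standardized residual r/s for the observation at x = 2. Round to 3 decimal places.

0.447

ŷ = 13 + 4·2 = 21
r = 23 − 21 = 2
r/s = 2 / 4.47 = 0.447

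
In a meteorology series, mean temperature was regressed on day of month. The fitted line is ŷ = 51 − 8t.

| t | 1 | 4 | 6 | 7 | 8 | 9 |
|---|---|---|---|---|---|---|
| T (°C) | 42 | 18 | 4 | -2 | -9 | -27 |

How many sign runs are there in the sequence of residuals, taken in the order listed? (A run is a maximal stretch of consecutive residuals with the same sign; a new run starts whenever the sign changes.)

3 runs

t=1: ŷ = 51 − 8·1 = 43; r = 42 − 43 = -1
t=4: ŷ = 51 − 8·4 = 19; r = 18 − 19 = -1
t=6: ŷ = 51 − 8·6 = 3; r = 4 − 3 = 1
t=7: ŷ = 51 − 8·7 = -5; r = -2 − (-5) = 3
t=8: ŷ = 51 − 8·8 = -13; r = -9 − (-13) = 4
t=9: ŷ = 51 − 8·9 = -21; r = -27 − (-21) = -6
Signs: − − + + + −
Runs: −×2, +×3, −×1 → 3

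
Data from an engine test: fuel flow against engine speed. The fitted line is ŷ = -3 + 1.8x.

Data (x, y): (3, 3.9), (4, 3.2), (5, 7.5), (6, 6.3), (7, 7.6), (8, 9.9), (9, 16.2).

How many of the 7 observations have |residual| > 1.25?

x=3: ŷ = -3 + 1.8·3 = 2.4; r = 3.9 − 2.4 = 1.5
x=4: ŷ = -3 + 1.8·4 = 4.2; r = 3.2 − 4.2 = -1
x=5: ŷ = -3 + 1.8·5 = 6; r = 7.5 − 6 = 1.5
x=6: ŷ = -3 + 1.8·6 = 7.8; r = 6.3 − 7.8 = -1.5
x=7: ŷ = -3 + 1.8·7 = 9.6; r = 7.6 − 9.6 = -2
x=8: ŷ = -3 + 1.8·8 = 11.4; r = 9.9 − 11.4 = -1.5
x=9: ŷ = -3 + 1.8·9 = 13.2; r = 16.2 − 13.2 = 3
|r| > 1.25: x=3 (|r|=1.5), x=5 (|r|=1.5), x=6 (|r|=1.5), x=7 (|r|=2), x=8 (|r|=1.5), x=9 (|r|=3) → 6

6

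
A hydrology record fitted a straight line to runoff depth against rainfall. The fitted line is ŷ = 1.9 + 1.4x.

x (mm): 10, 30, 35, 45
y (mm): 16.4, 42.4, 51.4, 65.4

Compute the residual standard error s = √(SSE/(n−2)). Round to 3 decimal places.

s = 1.225

x=10: ŷ = 1.9 + 1.4·10 = 15.9; r = 16.4 − 15.9 = 0.5
x=30: ŷ = 1.9 + 1.4·30 = 43.9; r = 42.4 − 43.9 = -1.5
x=35: ŷ = 1.9 + 1.4·35 = 50.9; r = 51.4 − 50.9 = 0.5
x=45: ŷ = 1.9 + 1.4·45 = 64.9; r = 65.4 − 64.9 = 0.5
SSE = 0.25 + 2.25 + 0.25 + 0.25 = 3
s = √(3/2) = √1.5 ≈ 1.225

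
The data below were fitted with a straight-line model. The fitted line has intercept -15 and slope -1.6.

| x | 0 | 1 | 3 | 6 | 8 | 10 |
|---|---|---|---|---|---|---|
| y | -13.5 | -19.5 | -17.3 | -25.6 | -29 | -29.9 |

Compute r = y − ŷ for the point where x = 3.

ŷ = -15 − 1.6·3 = -19.8
r = -17.3 − (-19.8) = 2.5

r = 2.5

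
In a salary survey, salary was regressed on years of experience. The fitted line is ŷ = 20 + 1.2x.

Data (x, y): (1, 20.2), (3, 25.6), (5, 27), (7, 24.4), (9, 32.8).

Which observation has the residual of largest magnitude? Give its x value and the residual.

x = 7, r = -4

x=1: ŷ = 20 + 1.2·1 = 21.2; r = 20.2 − 21.2 = -1
x=3: ŷ = 20 + 1.2·3 = 23.6; r = 25.6 − 23.6 = 2
x=5: ŷ = 20 + 1.2·5 = 26; r = 27 − 26 = 1
x=7: ŷ = 20 + 1.2·7 = 28.4; r = 24.4 − 28.4 = -4
x=9: ŷ = 20 + 1.2·9 = 30.8; r = 32.8 − 30.8 = 2
Largest |r| is 4 at x = 7, residual -4.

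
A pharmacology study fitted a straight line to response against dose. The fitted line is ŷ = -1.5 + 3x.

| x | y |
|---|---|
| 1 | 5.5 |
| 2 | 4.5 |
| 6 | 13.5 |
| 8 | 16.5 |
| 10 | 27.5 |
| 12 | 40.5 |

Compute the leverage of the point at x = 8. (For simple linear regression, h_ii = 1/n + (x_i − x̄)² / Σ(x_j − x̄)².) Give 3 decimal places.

h = 0.190

x̄ = (1 + 2 + 6 + 8 + 10 + 12)/6 = 6.5
Σ(x − x̄)² = 30.25 + 20.25 + 0.25 + 2.25 + 12.25 + 30.25 = 95.5
h = 1/6 + (1.5)²/95.5 = 0.166667 + 0.0235602 = 0.190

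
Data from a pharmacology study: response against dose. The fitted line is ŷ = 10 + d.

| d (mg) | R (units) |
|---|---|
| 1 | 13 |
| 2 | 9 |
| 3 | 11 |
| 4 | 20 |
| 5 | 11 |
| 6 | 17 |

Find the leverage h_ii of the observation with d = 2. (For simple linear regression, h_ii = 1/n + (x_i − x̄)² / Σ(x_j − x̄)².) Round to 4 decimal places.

d̄ = (1 + 2 + 3 + 4 + 5 + 6)/6 = 3.5
Σ(d − d̄)² = 6.25 + 2.25 + 0.25 + 0.25 + 2.25 + 6.25 = 17.5
h = 1/6 + (-1.5)²/17.5 = 0.166667 + 0.128571 = 0.2952

h = 0.2952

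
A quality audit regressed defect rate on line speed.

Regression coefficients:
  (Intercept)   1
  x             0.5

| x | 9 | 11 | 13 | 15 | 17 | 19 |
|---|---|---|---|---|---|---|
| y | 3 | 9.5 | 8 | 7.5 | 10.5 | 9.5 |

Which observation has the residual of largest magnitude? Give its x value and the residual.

x = 11, e = 3

x=9: ŷ = 1 + 0.5·9 = 5.5; e = 3 − 5.5 = -2.5
x=11: ŷ = 1 + 0.5·11 = 6.5; e = 9.5 − 6.5 = 3
x=13: ŷ = 1 + 0.5·13 = 7.5; e = 8 − 7.5 = 0.5
x=15: ŷ = 1 + 0.5·15 = 8.5; e = 7.5 − 8.5 = -1
x=17: ŷ = 1 + 0.5·17 = 9.5; e = 10.5 − 9.5 = 1
x=19: ŷ = 1 + 0.5·19 = 10.5; e = 9.5 − 10.5 = -1
Largest |e| is 3 at x = 11, residual 3.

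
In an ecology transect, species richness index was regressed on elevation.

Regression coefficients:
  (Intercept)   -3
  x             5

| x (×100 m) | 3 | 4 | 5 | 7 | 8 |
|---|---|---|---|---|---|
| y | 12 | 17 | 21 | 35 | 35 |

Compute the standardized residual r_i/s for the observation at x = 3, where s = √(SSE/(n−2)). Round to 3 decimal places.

0.000

x=3: ŷ = -3 + 5·3 = 12; r = 12 − 12 = 0
x=4: ŷ = -3 + 5·4 = 17; r = 17 − 17 = 0
x=5: ŷ = -3 + 5·5 = 22; r = 21 − 22 = -1
x=7: ŷ = -3 + 5·7 = 32; r = 35 − 32 = 3
x=8: ŷ = -3 + 5·8 = 37; r = 35 − 37 = -2
SSE = 0 + 0 + 1 + 9 + 4 = 14
s = √(14/3) = 2.16025
r/s = 0 / 2.16025 = 0.000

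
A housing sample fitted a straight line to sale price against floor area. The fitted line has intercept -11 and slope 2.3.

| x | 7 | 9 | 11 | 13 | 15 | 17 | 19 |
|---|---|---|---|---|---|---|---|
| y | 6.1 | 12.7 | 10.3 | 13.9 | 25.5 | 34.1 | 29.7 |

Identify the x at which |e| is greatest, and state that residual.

x=7: ŷ = -11 + 2.3·7 = 5.1; e = 6.1 − 5.1 = 1
x=9: ŷ = -11 + 2.3·9 = 9.7; e = 12.7 − 9.7 = 3
x=11: ŷ = -11 + 2.3·11 = 14.3; e = 10.3 − 14.3 = -4
x=13: ŷ = -11 + 2.3·13 = 18.9; e = 13.9 − 18.9 = -5
x=15: ŷ = -11 + 2.3·15 = 23.5; e = 25.5 − 23.5 = 2
x=17: ŷ = -11 + 2.3·17 = 28.1; e = 34.1 − 28.1 = 6
x=19: ŷ = -11 + 2.3·19 = 32.7; e = 29.7 − 32.7 = -3
Largest |e| is 6 at x = 17, residual 6.

x = 17, e = 6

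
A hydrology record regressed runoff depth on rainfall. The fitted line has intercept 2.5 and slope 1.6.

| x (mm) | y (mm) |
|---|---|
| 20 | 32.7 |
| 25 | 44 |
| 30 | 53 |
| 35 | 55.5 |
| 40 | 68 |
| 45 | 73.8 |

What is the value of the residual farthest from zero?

e = -3

x=20: ŷ = 2.5 + 1.6·20 = 34.5; e = 32.7 − 34.5 = -1.8
x=25: ŷ = 2.5 + 1.6·25 = 42.5; e = 44 − 42.5 = 1.5
x=30: ŷ = 2.5 + 1.6·30 = 50.5; e = 53 − 50.5 = 2.5
x=35: ŷ = 2.5 + 1.6·35 = 58.5; e = 55.5 − 58.5 = -3
x=40: ŷ = 2.5 + 1.6·40 = 66.5; e = 68 − 66.5 = 1.5
x=45: ŷ = 2.5 + 1.6·45 = 74.5; e = 73.8 − 74.5 = -0.7
Largest |e| is 3 at x = 35, residual -3.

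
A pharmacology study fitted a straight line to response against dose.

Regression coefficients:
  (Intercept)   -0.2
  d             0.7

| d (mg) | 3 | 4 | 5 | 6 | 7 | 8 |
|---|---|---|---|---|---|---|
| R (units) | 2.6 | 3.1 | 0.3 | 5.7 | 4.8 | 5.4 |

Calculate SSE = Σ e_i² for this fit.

d=3: ŷ = -0.2 + 0.7·3 = 1.9; e = 2.6 − 1.9 = 0.7
d=4: ŷ = -0.2 + 0.7·4 = 2.6; e = 3.1 − 2.6 = 0.5
d=5: ŷ = -0.2 + 0.7·5 = 3.3; e = 0.3 − 3.3 = -3
d=6: ŷ = -0.2 + 0.7·6 = 4; e = 5.7 − 4 = 1.7
d=7: ŷ = -0.2 + 0.7·7 = 4.7; e = 4.8 − 4.7 = 0.1
d=8: ŷ = -0.2 + 0.7·8 = 5.4; e = 5.4 − 5.4 = 0
SSE = 0.49 + 0.25 + 9 + 2.89 + 0.01 + 0 = 12.64

SSE = 12.64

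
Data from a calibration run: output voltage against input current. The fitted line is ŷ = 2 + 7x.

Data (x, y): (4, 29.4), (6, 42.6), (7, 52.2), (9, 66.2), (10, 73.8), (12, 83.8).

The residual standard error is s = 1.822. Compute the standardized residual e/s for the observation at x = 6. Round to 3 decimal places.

ŷ = 2 + 7·6 = 44
e = 42.6 − 44 = -1.4
e/s = -1.4 / 1.822 = -0.768

-0.768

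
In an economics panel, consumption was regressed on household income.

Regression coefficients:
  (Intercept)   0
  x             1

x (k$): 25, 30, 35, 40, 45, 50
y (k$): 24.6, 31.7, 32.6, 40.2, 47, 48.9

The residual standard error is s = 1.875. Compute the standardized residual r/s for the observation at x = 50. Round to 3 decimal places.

ŷ = 50 = 50
r = 48.9 − 50 = -1.1
r/s = -1.1 / 1.875 = -0.587

-0.587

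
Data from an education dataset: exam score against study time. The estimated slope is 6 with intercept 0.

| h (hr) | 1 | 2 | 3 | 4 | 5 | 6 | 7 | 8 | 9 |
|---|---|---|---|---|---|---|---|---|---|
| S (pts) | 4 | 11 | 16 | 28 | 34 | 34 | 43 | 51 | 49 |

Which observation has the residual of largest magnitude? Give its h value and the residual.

h=1: Ŝ = 6·1 = 6; r = 4 − 6 = -2
h=2: Ŝ = 6·2 = 12; r = 11 − 12 = -1
h=3: Ŝ = 6·3 = 18; r = 16 − 18 = -2
h=4: Ŝ = 6·4 = 24; r = 28 − 24 = 4
h=5: Ŝ = 6·5 = 30; r = 34 − 30 = 4
h=6: Ŝ = 6·6 = 36; r = 34 − 36 = -2
h=7: Ŝ = 6·7 = 42; r = 43 − 42 = 1
h=8: Ŝ = 6·8 = 48; r = 51 − 48 = 3
h=9: Ŝ = 6·9 = 54; r = 49 − 54 = -5
Largest |r| is 5 at h = 9, residual -5.

h = 9, r = -5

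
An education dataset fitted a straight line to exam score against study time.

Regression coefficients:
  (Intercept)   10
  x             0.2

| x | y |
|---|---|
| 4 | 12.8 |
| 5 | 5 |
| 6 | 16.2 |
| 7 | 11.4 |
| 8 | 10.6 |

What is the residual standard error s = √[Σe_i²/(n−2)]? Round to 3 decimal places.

x=4: ŷ = 10 + 0.2·4 = 10.8; e = 12.8 − 10.8 = 2
x=5: ŷ = 10 + 0.2·5 = 11; e = 5 − 11 = -6
x=6: ŷ = 10 + 0.2·6 = 11.2; e = 16.2 − 11.2 = 5
x=7: ŷ = 10 + 0.2·7 = 11.4; e = 11.4 − 11.4 = 0
x=8: ŷ = 10 + 0.2·8 = 11.6; e = 10.6 − 11.6 = -1
SSE = 4 + 36 + 25 + 0 + 1 = 66
s = √(66/3) = √22 ≈ 4.690

s = 4.690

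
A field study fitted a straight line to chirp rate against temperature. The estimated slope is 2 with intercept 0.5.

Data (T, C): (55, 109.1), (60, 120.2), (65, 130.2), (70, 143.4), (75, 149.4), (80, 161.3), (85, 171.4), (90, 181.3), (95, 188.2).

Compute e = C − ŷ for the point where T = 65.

ŷ = 0.5 + 2·65 = 130.5
e = 130.2 − 130.5 = -0.3

e = -0.3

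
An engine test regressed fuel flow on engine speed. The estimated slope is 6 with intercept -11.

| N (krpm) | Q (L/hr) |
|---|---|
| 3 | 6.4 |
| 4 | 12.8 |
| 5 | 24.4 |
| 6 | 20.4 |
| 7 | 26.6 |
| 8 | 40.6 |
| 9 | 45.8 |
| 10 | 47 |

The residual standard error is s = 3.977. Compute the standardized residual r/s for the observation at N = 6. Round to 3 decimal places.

-1.157

ŷ = -11 + 6·6 = 25
r = 20.4 − 25 = -4.6
r/s = -4.6 / 3.977 = -1.157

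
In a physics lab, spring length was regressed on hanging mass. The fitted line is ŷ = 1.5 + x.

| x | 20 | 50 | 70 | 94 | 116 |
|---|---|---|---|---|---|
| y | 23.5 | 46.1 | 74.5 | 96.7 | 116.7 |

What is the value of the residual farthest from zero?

x=20: ŷ = 1.5 + 20 = 21.5; r = 23.5 − 21.5 = 2
x=50: ŷ = 1.5 + 50 = 51.5; r = 46.1 − 51.5 = -5.4
x=70: ŷ = 1.5 + 70 = 71.5; r = 74.5 − 71.5 = 3
x=94: ŷ = 1.5 + 94 = 95.5; r = 96.7 − 95.5 = 1.2
x=116: ŷ = 1.5 + 116 = 117.5; r = 116.7 − 117.5 = -0.8
Largest |r| is 5.4 at x = 50, residual -5.4.

r = -5.4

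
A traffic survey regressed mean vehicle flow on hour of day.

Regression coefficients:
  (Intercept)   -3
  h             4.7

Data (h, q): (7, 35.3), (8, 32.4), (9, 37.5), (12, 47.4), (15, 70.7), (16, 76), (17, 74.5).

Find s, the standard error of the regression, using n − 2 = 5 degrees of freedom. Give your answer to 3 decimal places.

s = 4.554

h=7: ŷ = -3 + 4.7·7 = 29.9; e = 35.3 − 29.9 = 5.4
h=8: ŷ = -3 + 4.7·8 = 34.6; e = 32.4 − 34.6 = -2.2
h=9: ŷ = -3 + 4.7·9 = 39.3; e = 37.5 − 39.3 = -1.8
h=12: ŷ = -3 + 4.7·12 = 53.4; e = 47.4 − 53.4 = -6
h=15: ŷ = -3 + 4.7·15 = 67.5; e = 70.7 − 67.5 = 3.2
h=16: ŷ = -3 + 4.7·16 = 72.2; e = 76 − 72.2 = 3.8
h=17: ŷ = -3 + 4.7·17 = 76.9; e = 74.5 − 76.9 = -2.4
SSE = 29.16 + 4.84 + 3.24 + 36 + 10.24 + 14.44 + 5.76 = 103.68
s = √(103.68/5) = √20.736 ≈ 4.554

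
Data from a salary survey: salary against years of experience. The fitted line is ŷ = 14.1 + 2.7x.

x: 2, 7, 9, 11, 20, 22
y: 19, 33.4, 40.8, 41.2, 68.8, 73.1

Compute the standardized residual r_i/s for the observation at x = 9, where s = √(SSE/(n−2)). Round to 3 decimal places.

1.303

x=2: ŷ = 14.1 + 2.7·2 = 19.5; r = 19 − 19.5 = -0.5
x=7: ŷ = 14.1 + 2.7·7 = 33; r = 33.4 − 33 = 0.4
x=9: ŷ = 14.1 + 2.7·9 = 38.4; r = 40.8 − 38.4 = 2.4
x=11: ŷ = 14.1 + 2.7·11 = 43.8; r = 41.2 − 43.8 = -2.6
x=20: ŷ = 14.1 + 2.7·20 = 68.1; r = 68.8 − 68.1 = 0.7
x=22: ŷ = 14.1 + 2.7·22 = 73.5; r = 73.1 − 73.5 = -0.4
SSE = 0.25 + 0.16 + 5.76 + 6.76 + 0.49 + 0.16 = 13.58
s = √(13.58/4) = 1.84255
r/s = 2.4 / 1.84255 = 1.303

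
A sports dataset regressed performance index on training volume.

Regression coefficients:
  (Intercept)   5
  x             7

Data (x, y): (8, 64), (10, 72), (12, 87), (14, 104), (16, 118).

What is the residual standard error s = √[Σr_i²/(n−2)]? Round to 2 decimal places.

s = 2.83

x=8: ŷ = 5 + 7·8 = 61; r = 64 − 61 = 3
x=10: ŷ = 5 + 7·10 = 75; r = 72 − 75 = -3
x=12: ŷ = 5 + 7·12 = 89; r = 87 − 89 = -2
x=14: ŷ = 5 + 7·14 = 103; r = 104 − 103 = 1
x=16: ŷ = 5 + 7·16 = 117; r = 118 − 117 = 1
SSE = 9 + 9 + 4 + 1 + 1 = 24
s = √(24/3) = √8 ≈ 2.83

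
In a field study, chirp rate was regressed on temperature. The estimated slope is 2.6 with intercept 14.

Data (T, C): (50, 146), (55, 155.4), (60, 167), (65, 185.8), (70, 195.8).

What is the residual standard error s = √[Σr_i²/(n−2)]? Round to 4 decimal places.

s = 2.7952

T=50: Ĉ = 14 + 2.6·50 = 144; r = 146 − 144 = 2
T=55: Ĉ = 14 + 2.6·55 = 157; r = 155.4 − 157 = -1.6
T=60: Ĉ = 14 + 2.6·60 = 170; r = 167 − 170 = -3
T=65: Ĉ = 14 + 2.6·65 = 183; r = 185.8 − 183 = 2.8
T=70: Ĉ = 14 + 2.6·70 = 196; r = 195.8 − 196 = -0.2
SSE = 4 + 2.56 + 9 + 7.84 + 0.04 = 23.44
s = √(23.44/3) = √7.81333 ≈ 2.7952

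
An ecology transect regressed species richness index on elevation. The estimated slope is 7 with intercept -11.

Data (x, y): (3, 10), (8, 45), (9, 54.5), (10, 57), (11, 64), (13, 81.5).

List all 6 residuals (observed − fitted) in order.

0, 0, 2.5, -2, -2, 1.5

x=3: ŷ = -11 + 7·3 = 10; r = 10 − 10 = 0
x=8: ŷ = -11 + 7·8 = 45; r = 45 − 45 = 0
x=9: ŷ = -11 + 7·9 = 52; r = 54.5 − 52 = 2.5
x=10: ŷ = -11 + 7·10 = 59; r = 57 − 59 = -2
x=11: ŷ = -11 + 7·11 = 66; r = 64 − 66 = -2
x=13: ŷ = -11 + 7·13 = 80; r = 81.5 − 80 = 1.5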